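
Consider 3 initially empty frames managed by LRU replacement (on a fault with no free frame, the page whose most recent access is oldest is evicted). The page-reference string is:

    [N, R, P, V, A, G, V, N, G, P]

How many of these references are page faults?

8

N → miss, frames {N}
R → miss, frames {N,R}
P → miss, frames {N,R,P}
V → miss, evict N, frames {R,P,V}
A → miss, evict R, frames {P,V,A}
G → miss, evict P, frames {V,A,G}
V → hit
N → miss, evict A, frames {G,V,N}
G → hit
P → miss, evict V, frames {N,G,P}
Page faults: 8.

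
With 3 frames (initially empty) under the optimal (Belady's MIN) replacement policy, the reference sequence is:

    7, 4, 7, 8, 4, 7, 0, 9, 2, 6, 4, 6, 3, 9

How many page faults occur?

7 -> miss, frames (7)
4 -> miss, frames (7 4)
7 -> hit
8 -> miss, frames (7 4 8)
4 -> hit
7 -> hit
0 -> miss, evict 8, frames (7 4 0)
9 -> miss, evict 0, frames (7 4 9)
2 -> miss, evict 7, frames (4 9 2)
6 -> miss, evict 2, frames (4 9 6)
4 -> hit
6 -> hit
3 -> miss, evict 6, frames (4 9 3)
9 -> hit
Page faults: 8.

8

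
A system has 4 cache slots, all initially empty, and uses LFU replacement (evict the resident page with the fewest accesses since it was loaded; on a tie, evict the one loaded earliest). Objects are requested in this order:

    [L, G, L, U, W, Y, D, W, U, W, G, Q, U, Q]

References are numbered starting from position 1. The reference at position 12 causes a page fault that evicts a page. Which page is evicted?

pos 1: L: fault, frames (L)
pos 2: G: fault, frames (L G)
pos 3: L: hit
pos 4: U: fault, frames (L G U)
pos 5: W: fault, frames (L G U W)
pos 6: Y: fault, evict G, frames (L U W Y)
pos 7: D: fault, evict U, frames (L W Y D)
pos 8: W: hit
pos 9: U: fault, evict Y, frames (L W D U)
pos 10: W: hit
pos 11: G: fault, evict D, frames (L W U G)
pos 12: Q: fault, evict U, frames (L W G Q)
At position 12, page U is evicted.

U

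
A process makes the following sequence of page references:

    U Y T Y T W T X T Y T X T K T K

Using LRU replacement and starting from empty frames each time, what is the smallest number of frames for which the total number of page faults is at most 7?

f=1: 16 faults
f=2: 8 faults
f=3: 7 faults
f=4: 6 faults
f=5: 6 faults
f=6: 6 faults
Smallest f with faults ≤ 7 is 3.

3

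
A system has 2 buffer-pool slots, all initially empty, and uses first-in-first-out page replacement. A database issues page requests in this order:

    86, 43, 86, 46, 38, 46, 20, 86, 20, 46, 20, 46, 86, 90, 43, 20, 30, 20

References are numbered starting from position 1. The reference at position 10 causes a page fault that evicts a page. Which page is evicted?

pos 1: 86 → miss, frames {86}
pos 2: 43 → miss, frames {86,43}
pos 3: 86 → hit
pos 4: 46 → miss, evict 86, frames {43,46}
pos 5: 38 → miss, evict 43, frames {46,38}
pos 6: 46 → hit
pos 7: 20 → miss, evict 46, frames {38,20}
pos 8: 86 → miss, evict 38, frames {20,86}
pos 9: 20 → hit
pos 10: 46 → miss, evict 20, frames {86,46}
At position 10, page 20 is evicted.

20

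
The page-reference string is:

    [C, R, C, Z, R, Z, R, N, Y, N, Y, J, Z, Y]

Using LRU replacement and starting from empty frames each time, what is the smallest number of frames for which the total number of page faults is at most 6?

f=1: 14 faults
f=2: 9 faults
f=3: 7 faults
f=4: 7 faults
f=5: 6 faults
f=6: 6 faults
Smallest f with faults ≤ 6 is 5.

5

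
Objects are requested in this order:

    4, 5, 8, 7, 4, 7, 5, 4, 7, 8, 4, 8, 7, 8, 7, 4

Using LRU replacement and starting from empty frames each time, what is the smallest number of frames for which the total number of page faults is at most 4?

f=1: 16 faults
f=2: 12 faults
f=3: 7 faults
f=4: 4 faults
Smallest f with faults ≤ 4 is 4.

4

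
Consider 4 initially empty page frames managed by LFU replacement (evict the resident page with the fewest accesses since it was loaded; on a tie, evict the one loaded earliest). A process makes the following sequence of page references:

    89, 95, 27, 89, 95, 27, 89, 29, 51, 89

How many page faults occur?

5

89: miss, frames (89)
95: miss, frames (89 95)
27: miss, frames (89 95 27)
89: hit
95: hit
27: hit
89: hit
29: miss, frames (89 95 27 29)
51: miss, evict 29, frames (89 95 27 51)
89: hit
Page faults: 5.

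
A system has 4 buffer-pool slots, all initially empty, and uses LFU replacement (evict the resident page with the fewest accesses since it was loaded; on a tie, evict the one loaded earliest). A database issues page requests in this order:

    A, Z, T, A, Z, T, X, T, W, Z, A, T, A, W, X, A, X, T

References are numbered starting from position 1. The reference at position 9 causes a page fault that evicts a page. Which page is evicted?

pos 1: A → miss, frames [A]
pos 2: Z → miss, frames [A, Z]
pos 3: T → miss, frames [A, Z, T]
pos 4: A → hit
pos 5: Z → hit
pos 6: T → hit
pos 7: X → miss, frames [A, Z, T, X]
pos 8: T → hit
pos 9: W → miss, evict X, frames [A, Z, T, W]
At position 9, page X is evicted.

X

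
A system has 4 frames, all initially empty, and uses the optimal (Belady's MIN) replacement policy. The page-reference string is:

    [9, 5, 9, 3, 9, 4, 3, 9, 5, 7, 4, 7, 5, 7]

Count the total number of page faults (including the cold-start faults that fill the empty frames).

5

9: fault, frames {9}
5: fault, frames {9,5}
9: hit
3: fault, frames {9,5,3}
9: hit
4: fault, frames {9,5,3,4}
3: hit
9: hit
5: hit
7: fault, evict 3, frames {9,5,4,7}
4: hit
7: hit
5: hit
7: hit
Page faults: 5.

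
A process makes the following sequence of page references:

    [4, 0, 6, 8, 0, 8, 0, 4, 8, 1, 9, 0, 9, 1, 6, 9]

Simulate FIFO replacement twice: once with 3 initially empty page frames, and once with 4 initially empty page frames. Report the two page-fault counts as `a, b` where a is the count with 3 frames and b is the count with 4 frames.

9, 8

3 frames: F F F F . . . F . F F F . . F . → 9 faults.
4 frames: F F F F . . . . . F F F . . F . → 8 faults.
8 < 9: adding a frame reduced faults, as is typical.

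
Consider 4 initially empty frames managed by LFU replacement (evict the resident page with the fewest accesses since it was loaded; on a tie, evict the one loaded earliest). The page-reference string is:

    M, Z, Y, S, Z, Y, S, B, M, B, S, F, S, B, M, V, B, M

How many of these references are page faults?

13

M: miss, frames (M)
Z: miss, frames (M Z)
Y: miss, frames (M Z Y)
S: miss, frames (M Z Y S)
Z: hit
Y: hit
S: hit
B: miss, evict M, frames (Z Y S B)
M: miss, evict B, frames (Z Y S M)
B: miss, evict M, frames (Z Y S B)
S: hit
F: miss, evict B, frames (Z Y S F)
S: hit
B: miss, evict F, frames (Z Y S B)
M: miss, evict B, frames (Z Y S M)
V: miss, evict M, frames (Z Y S V)
B: miss, evict V, frames (Z Y S B)
M: miss, evict B, frames (Z Y S M)
Page faults: 13.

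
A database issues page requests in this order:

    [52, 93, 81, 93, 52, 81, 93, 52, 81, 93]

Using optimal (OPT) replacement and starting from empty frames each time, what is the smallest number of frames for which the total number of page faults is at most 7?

2

f=1: 10 faults
f=2: 6 faults
f=3: 3 faults
Smallest f with faults ≤ 7 is 2.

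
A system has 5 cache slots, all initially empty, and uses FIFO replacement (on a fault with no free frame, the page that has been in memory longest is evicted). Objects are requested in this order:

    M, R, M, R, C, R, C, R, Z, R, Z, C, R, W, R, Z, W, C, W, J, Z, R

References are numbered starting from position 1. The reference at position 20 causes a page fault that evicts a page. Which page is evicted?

pos 1: M -> fault, frames [M]
pos 2: R -> fault, frames [M, R]
pos 3: M -> hit
pos 4: R -> hit
pos 5: C -> fault, frames [M, R, C]
pos 6: R -> hit
pos 7: C -> hit
pos 8: R -> hit
pos 9: Z -> fault, frames [M, R, C, Z]
pos 10: R -> hit
pos 11: Z -> hit
pos 12: C -> hit
pos 13: R -> hit
pos 14: W -> fault, frames [M, R, C, Z, W]
pos 15: R -> hit
pos 16: Z -> hit
pos 17: W -> hit
pos 18: C -> hit
pos 19: W -> hit
pos 20: J -> fault, evict M, frames [R, C, Z, W, J]
At position 20, page M is evicted.

M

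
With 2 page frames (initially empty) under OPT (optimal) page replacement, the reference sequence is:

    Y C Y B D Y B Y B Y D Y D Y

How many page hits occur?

8

Y → miss, frames (Y)
C → miss, frames (Y C)
Y → hit
B → miss, evict C, frames (Y B)
D → miss, evict B, frames (Y D)
Y → hit
B → miss, evict D, frames (Y B)
Y → hit
B → hit
Y → hit
D → miss, evict B, frames (Y D)
Y → hit
D → hit
Y → hit
Hits: 8.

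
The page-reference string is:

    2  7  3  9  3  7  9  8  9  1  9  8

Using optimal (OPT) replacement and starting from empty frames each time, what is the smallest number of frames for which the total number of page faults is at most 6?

f=1: 12 faults
f=2: 8 faults
f=3: 6 faults
f=4: 6 faults
f=5: 6 faults
f=6: 6 faults
Smallest f with faults ≤ 6 is 3.

3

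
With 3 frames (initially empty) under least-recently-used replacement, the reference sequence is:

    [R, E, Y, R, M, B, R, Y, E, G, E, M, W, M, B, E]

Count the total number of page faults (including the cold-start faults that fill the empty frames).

R: fault, frames {R}
E: fault, frames {R,E}
Y: fault, frames {R,E,Y}
R: hit
M: fault, evict E, frames {Y,R,M}
B: fault, evict Y, frames {R,M,B}
R: hit
Y: fault, evict M, frames {B,R,Y}
E: fault, evict B, frames {R,Y,E}
G: fault, evict R, frames {Y,E,G}
E: hit
M: fault, evict Y, frames {G,E,M}
W: fault, evict G, frames {E,M,W}
M: hit
B: fault, evict E, frames {W,M,B}
E: fault, evict W, frames {M,B,E}
Page faults: 12.

12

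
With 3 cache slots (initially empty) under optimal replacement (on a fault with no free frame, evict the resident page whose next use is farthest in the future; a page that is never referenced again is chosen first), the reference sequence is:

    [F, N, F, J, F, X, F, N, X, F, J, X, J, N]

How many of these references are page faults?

5

F -> miss, frames (F)
N -> miss, frames (F N)
F -> hit
J -> miss, frames (F N J)
F -> hit
X -> miss, evict J, frames (F N X)
F -> hit
N -> hit
X -> hit
F -> hit
J -> miss, evict F, frames (N X J)
X -> hit
J -> hit
N -> hit
Page faults: 5.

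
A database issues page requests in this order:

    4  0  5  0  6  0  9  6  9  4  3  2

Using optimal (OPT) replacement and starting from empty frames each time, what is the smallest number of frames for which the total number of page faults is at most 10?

f=1: 12 faults
f=2: 8 faults
f=3: 7 faults
f=4: 7 faults
f=5: 7 faults
f=6: 7 faults
f=7: 7 faults
Smallest f with faults ≤ 10 is 2.

2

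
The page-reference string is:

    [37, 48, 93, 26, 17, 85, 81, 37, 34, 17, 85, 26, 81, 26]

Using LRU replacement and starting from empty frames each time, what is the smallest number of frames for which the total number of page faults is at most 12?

5

f=1: 14 faults
f=2: 13 faults
f=3: 13 faults
f=4: 13 faults
f=5: 11 faults
f=6: 9 faults
f=7: 8 faults
f=8: 8 faults
Smallest f with faults ≤ 12 is 5.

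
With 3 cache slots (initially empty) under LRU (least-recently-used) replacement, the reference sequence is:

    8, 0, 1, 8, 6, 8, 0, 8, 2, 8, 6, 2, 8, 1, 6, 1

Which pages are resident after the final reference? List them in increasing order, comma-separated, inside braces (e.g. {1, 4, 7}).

{1, 6, 8}

8 -> miss, frames [8]
0 -> miss, frames [8, 0]
1 -> miss, frames [8, 0, 1]
8 -> hit
6 -> miss, evict 0, frames [1, 8, 6]
8 -> hit
0 -> miss, evict 1, frames [6, 8, 0]
8 -> hit
2 -> miss, evict 6, frames [0, 8, 2]
8 -> hit
6 -> miss, evict 0, frames [2, 8, 6]
2 -> hit
8 -> hit
1 -> miss, evict 6, frames [2, 8, 1]
6 -> miss, evict 2, frames [8, 1, 6]
1 -> hit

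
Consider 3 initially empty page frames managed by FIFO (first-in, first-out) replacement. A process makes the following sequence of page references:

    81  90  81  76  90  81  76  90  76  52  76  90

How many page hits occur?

8

81 -> fault, frames {81}
90 -> fault, frames {81,90}
81 -> hit
76 -> fault, frames {81,90,76}
90 -> hit
81 -> hit
76 -> hit
90 -> hit
76 -> hit
52 -> fault, evict 81, frames {90,76,52}
76 -> hit
90 -> hit
Hits: 8.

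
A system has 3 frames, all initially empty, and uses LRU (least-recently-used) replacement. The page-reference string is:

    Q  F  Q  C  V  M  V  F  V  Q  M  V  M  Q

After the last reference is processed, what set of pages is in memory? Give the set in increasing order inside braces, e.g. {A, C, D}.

Q: fault, frames [Q]
F: fault, frames [Q, F]
Q: hit
C: fault, frames [F, Q, C]
V: fault, evict F, frames [Q, C, V]
M: fault, evict Q, frames [C, V, M]
V: hit
F: fault, evict C, frames [M, V, F]
V: hit
Q: fault, evict M, frames [F, V, Q]
M: fault, evict F, frames [V, Q, M]
V: hit
M: hit
Q: hit

{M, Q, V}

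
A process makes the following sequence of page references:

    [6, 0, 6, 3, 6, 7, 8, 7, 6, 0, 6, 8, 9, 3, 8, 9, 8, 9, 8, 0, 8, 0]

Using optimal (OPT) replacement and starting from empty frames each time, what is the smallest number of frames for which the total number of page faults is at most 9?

f=1: 22 faults
f=2: 12 faults
f=3: 9 faults
f=4: 7 faults
f=5: 6 faults
f=6: 6 faults
Smallest f with faults ≤ 9 is 3.

3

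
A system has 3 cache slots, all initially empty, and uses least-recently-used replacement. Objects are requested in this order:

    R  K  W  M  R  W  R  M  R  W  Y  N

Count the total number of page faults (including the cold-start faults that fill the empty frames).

7

R → fault, frames [R]
K → fault, frames [R, K]
W → fault, frames [R, K, W]
M → fault, evict R, frames [K, W, M]
R → fault, evict K, frames [W, M, R]
W → hit
R → hit
M → hit
R → hit
W → hit
Y → fault, evict M, frames [R, W, Y]
N → fault, evict R, frames [W, Y, N]
Page faults: 7.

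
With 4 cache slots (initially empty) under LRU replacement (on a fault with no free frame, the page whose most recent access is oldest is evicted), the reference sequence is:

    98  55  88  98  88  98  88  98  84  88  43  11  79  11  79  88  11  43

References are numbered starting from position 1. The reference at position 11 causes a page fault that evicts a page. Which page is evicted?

55

pos 1: 98: fault, frames (98)
pos 2: 55: fault, frames (98 55)
pos 3: 88: fault, frames (98 55 88)
pos 4: 98: hit
pos 5: 88: hit
pos 6: 98: hit
pos 7: 88: hit
pos 8: 98: hit
pos 9: 84: fault, frames (55 88 98 84)
pos 10: 88: hit
pos 11: 43: fault, evict 55, frames (98 84 88 43)
At position 11, page 55 is evicted.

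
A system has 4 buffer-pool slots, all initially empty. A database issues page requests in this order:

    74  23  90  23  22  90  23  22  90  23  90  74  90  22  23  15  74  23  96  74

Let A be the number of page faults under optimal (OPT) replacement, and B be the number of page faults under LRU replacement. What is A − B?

Under OPT: F F F . F . . . . . . . . . . F . . F . → 6 faults.
Under LRU: F F F . F . . . . . . . . . . F F . F . → 7 faults.
A − B = 6 − 7 = -1.

-1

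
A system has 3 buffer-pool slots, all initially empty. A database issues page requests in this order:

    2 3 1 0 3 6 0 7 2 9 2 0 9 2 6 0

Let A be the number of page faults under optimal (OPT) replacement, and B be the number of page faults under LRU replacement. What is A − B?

Under OPT: F F F F . F . F . F . . . . F . → 8 faults.
Under LRU: F F F F . F . F F F . F . . F F → 11 faults.
A − B = 8 − 11 = -3.

-3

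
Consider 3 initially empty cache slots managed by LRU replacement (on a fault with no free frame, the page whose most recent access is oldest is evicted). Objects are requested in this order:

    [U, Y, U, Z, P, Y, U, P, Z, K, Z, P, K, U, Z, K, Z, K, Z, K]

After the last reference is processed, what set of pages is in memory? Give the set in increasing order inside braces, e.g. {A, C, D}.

{K, U, Z}

U → fault, frames (U)
Y → fault, frames (U Y)
U → hit
Z → fault, frames (Y U Z)
P → fault, evict Y, frames (U Z P)
Y → fault, evict U, frames (Z P Y)
U → fault, evict Z, frames (P Y U)
P → hit
Z → fault, evict Y, frames (U P Z)
K → fault, evict U, frames (P Z K)
Z → hit
P → hit
K → hit
U → fault, evict Z, frames (P K U)
Z → fault, evict P, frames (K U Z)
K → hit
Z → hit
K → hit
Z → hit
K → hit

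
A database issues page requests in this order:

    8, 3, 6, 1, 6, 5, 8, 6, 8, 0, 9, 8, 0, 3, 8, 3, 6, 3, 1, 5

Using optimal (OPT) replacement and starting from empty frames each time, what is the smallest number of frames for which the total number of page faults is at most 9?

f=1: 20 faults
f=2: 13 faults
f=3: 11 faults
f=4: 10 faults
f=5: 9 faults
f=6: 8 faults
f=7: 7 faults
Smallest f with faults ≤ 9 is 5.

5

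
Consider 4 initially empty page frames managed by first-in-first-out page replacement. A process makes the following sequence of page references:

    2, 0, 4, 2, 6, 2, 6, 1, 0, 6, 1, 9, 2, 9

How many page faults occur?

7

2: fault, frames [2]
0: fault, frames [2, 0]
4: fault, frames [2, 0, 4]
2: hit
6: fault, frames [2, 0, 4, 6]
2: hit
6: hit
1: fault, evict 2, frames [0, 4, 6, 1]
0: hit
6: hit
1: hit
9: fault, evict 0, frames [4, 6, 1, 9]
2: fault, evict 4, frames [6, 1, 9, 2]
9: hit
Page faults: 7.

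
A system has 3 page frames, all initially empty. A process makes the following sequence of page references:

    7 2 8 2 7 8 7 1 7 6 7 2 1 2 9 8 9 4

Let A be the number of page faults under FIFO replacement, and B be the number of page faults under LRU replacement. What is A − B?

1

Under FIFO: F F F . . . . F F F . F F . F F . F → 11 faults.
Under LRU: F F F . . . . F . F . F F . F F . F → 10 faults.
A − B = 11 − 10 = 1.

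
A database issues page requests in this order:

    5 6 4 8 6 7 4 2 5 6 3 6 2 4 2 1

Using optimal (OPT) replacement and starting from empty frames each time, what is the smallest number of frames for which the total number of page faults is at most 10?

3

f=1: 16 faults
f=2: 12 faults
f=3: 10 faults
f=4: 8 faults
f=5: 8 faults
f=6: 8 faults
f=7: 8 faults
f=8: 8 faults
Smallest f with faults ≤ 10 is 3.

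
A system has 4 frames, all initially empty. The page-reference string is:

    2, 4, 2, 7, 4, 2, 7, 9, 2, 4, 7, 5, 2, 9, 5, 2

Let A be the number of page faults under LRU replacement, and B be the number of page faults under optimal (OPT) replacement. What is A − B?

Under LRU: F F . F . . . F . . . F . F . . → 6 faults.
Under OPT: F F . F . . . F . . . F . . . . → 5 faults.
A − B = 6 − 5 = 1.

1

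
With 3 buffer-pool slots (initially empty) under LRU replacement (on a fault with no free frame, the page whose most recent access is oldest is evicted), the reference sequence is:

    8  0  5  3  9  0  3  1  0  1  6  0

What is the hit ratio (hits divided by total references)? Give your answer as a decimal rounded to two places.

8 -> miss, frames {8}
0 -> miss, frames {8,0}
5 -> miss, frames {8,0,5}
3 -> miss, evict 8, frames {0,5,3}
9 -> miss, evict 0, frames {5,3,9}
0 -> miss, evict 5, frames {3,9,0}
3 -> hit
1 -> miss, evict 9, frames {0,3,1}
0 -> hit
1 -> hit
6 -> miss, evict 3, frames {0,1,6}
0 -> hit
Hits: 4 of 12 references → 4/12 = 0.3333.

0.33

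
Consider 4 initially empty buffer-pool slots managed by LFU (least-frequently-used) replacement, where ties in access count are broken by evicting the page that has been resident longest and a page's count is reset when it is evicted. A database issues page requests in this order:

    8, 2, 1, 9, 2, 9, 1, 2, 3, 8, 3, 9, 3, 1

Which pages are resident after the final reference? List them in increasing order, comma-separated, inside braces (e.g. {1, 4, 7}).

8 -> miss, frames (8)
2 -> miss, frames (8 2)
1 -> miss, frames (8 2 1)
9 -> miss, frames (8 2 1 9)
2 -> hit
9 -> hit
1 -> hit
2 -> hit
3 -> miss, evict 8, frames (2 1 9 3)
8 -> miss, evict 3, frames (2 1 9 8)
3 -> miss, evict 8, frames (2 1 9 3)
9 -> hit
3 -> hit
1 -> hit

{1, 2, 3, 9}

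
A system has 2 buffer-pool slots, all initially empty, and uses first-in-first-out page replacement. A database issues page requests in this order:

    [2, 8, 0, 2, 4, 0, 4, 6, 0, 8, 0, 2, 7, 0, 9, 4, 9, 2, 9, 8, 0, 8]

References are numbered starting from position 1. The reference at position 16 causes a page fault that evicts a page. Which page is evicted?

pos 1: 2 → miss, frames [2]
pos 2: 8 → miss, frames [2, 8]
pos 3: 0 → miss, evict 2, frames [8, 0]
pos 4: 2 → miss, evict 8, frames [0, 2]
pos 5: 4 → miss, evict 0, frames [2, 4]
pos 6: 0 → miss, evict 2, frames [4, 0]
pos 7: 4 → hit
pos 8: 6 → miss, evict 4, frames [0, 6]
pos 9: 0 → hit
pos 10: 8 → miss, evict 0, frames [6, 8]
pos 11: 0 → miss, evict 6, frames [8, 0]
pos 12: 2 → miss, evict 8, frames [0, 2]
pos 13: 7 → miss, evict 0, frames [2, 7]
pos 14: 0 → miss, evict 2, frames [7, 0]
pos 15: 9 → miss, evict 7, frames [0, 9]
pos 16: 4 → miss, evict 0, frames [9, 4]
At position 16, page 0 is evicted.

0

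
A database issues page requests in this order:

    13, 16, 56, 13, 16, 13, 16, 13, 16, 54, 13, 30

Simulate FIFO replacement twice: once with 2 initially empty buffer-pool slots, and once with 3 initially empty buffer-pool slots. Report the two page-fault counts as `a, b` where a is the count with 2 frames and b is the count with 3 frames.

2 frames: F F F F F . . . . F F F → 8 faults.
3 frames: F F F . . . . . . F F F → 6 faults.
6 < 8: adding a frame reduced faults, as is typical.

8, 6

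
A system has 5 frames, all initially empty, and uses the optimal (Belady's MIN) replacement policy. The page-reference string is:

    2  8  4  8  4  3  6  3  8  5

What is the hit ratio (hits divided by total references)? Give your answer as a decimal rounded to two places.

0.40

2 → fault, frames {2}
8 → fault, frames {2,8}
4 → fault, frames {2,8,4}
8 → hit
4 → hit
3 → fault, frames {2,8,4,3}
6 → fault, frames {2,8,4,3,6}
3 → hit
8 → hit
5 → fault, evict 6, frames {2,8,4,3,5}
Hits: 4 of 10 references → 4/10 = 0.4000.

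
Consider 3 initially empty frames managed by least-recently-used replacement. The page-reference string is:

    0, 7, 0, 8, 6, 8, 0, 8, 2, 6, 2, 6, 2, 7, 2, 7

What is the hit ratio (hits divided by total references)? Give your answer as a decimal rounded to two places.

0 -> miss, frames {0}
7 -> miss, frames {0,7}
0 -> hit
8 -> miss, frames {7,0,8}
6 -> miss, evict 7, frames {0,8,6}
8 -> hit
0 -> hit
8 -> hit
2 -> miss, evict 6, frames {0,8,2}
6 -> miss, evict 0, frames {8,2,6}
2 -> hit
6 -> hit
2 -> hit
7 -> miss, evict 8, frames {6,2,7}
2 -> hit
7 -> hit
Hits: 9 of 16 references → 9/16 = 0.5625.

0.56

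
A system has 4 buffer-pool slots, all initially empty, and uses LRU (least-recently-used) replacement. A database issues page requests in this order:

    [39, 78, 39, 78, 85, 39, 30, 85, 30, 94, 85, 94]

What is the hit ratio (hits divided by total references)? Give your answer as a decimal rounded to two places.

0.58

39 -> miss, frames {39}
78 -> miss, frames {39,78}
39 -> hit
78 -> hit
85 -> miss, frames {39,78,85}
39 -> hit
30 -> miss, frames {78,85,39,30}
85 -> hit
30 -> hit
94 -> miss, evict 78, frames {39,85,30,94}
85 -> hit
94 -> hit
Hits: 7 of 12 references → 7/12 = 0.5833.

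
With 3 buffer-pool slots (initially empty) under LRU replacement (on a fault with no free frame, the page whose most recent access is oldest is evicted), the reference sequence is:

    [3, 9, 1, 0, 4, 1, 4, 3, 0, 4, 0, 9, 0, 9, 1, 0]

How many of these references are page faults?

3 -> fault, frames [3]
9 -> fault, frames [3, 9]
1 -> fault, frames [3, 9, 1]
0 -> fault, evict 3, frames [9, 1, 0]
4 -> fault, evict 9, frames [1, 0, 4]
1 -> hit
4 -> hit
3 -> fault, evict 0, frames [1, 4, 3]
0 -> fault, evict 1, frames [4, 3, 0]
4 -> hit
0 -> hit
9 -> fault, evict 3, frames [4, 0, 9]
0 -> hit
9 -> hit
1 -> fault, evict 4, frames [0, 9, 1]
0 -> hit
Page faults: 9.

9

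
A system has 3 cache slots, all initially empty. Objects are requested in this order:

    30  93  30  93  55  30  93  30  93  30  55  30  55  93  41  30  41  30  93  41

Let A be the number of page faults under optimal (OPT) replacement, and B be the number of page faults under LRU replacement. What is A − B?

Under OPT: F F . . F . . . . . . . . . F . . . . . → 4 faults.
Under LRU: F F . . F . . . . . . . . . F F . . . . → 5 faults.
A − B = 4 − 5 = -1.

-1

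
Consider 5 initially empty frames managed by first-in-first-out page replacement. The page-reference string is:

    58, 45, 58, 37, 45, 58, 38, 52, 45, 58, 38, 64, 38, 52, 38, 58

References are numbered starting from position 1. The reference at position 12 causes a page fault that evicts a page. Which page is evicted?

pos 1: 58: fault, frames {58}
pos 2: 45: fault, frames {58,45}
pos 3: 58: hit
pos 4: 37: fault, frames {58,45,37}
pos 5: 45: hit
pos 6: 58: hit
pos 7: 38: fault, frames {58,45,37,38}
pos 8: 52: fault, frames {58,45,37,38,52}
pos 9: 45: hit
pos 10: 58: hit
pos 11: 38: hit
pos 12: 64: fault, evict 58, frames {45,37,38,52,64}
At position 12, page 58 is evicted.

58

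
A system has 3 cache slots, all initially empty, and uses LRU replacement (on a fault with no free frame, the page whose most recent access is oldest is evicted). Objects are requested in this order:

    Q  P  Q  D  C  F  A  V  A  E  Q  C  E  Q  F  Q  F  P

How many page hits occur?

Q: fault, frames [Q]
P: fault, frames [Q, P]
Q: hit
D: fault, frames [P, Q, D]
C: fault, evict P, frames [Q, D, C]
F: fault, evict Q, frames [D, C, F]
A: fault, evict D, frames [C, F, A]
V: fault, evict C, frames [F, A, V]
A: hit
E: fault, evict F, frames [V, A, E]
Q: fault, evict V, frames [A, E, Q]
C: fault, evict A, frames [E, Q, C]
E: hit
Q: hit
F: fault, evict C, frames [E, Q, F]
Q: hit
F: hit
P: fault, evict E, frames [Q, F, P]
Hits: 6.

6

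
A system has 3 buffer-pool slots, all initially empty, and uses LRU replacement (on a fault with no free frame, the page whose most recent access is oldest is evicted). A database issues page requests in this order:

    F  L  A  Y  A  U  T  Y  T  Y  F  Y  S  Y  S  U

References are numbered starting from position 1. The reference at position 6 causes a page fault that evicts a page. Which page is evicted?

L

pos 1: F → miss, frames [F]
pos 2: L → miss, frames [F, L]
pos 3: A → miss, frames [F, L, A]
pos 4: Y → miss, evict F, frames [L, A, Y]
pos 5: A → hit
pos 6: U → miss, evict L, frames [Y, A, U]
At position 6, page L is evicted.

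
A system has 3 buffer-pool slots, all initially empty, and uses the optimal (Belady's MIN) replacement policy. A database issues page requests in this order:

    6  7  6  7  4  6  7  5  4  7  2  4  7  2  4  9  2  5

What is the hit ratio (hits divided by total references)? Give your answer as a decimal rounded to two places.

0.61

6 -> fault, frames (6)
7 -> fault, frames (6 7)
6 -> hit
7 -> hit
4 -> fault, frames (6 7 4)
6 -> hit
7 -> hit
5 -> fault, evict 6, frames (7 4 5)
4 -> hit
7 -> hit
2 -> fault, evict 5, frames (7 4 2)
4 -> hit
7 -> hit
2 -> hit
4 -> hit
9 -> fault, evict 4, frames (7 2 9)
2 -> hit
5 -> fault, evict 9, frames (7 2 5)
Hits: 11 of 18 references → 11/18 = 0.6111.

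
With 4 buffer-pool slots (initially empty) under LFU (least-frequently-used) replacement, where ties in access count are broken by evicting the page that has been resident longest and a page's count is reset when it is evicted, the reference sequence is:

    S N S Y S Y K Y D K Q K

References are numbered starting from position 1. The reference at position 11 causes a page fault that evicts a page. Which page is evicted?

pos 1: S → miss, frames {S}
pos 2: N → miss, frames {S,N}
pos 3: S → hit
pos 4: Y → miss, frames {S,N,Y}
pos 5: S → hit
pos 6: Y → hit
pos 7: K → miss, frames {S,N,Y,K}
pos 8: Y → hit
pos 9: D → miss, evict N, frames {S,Y,K,D}
pos 10: K → hit
pos 11: Q → miss, evict D, frames {S,Y,K,Q}
At position 11, page D is evicted.

D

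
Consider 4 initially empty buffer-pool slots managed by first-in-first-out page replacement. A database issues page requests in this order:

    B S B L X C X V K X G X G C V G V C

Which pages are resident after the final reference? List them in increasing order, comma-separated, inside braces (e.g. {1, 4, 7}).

B: miss, frames (B)
S: miss, frames (B S)
B: hit
L: miss, frames (B S L)
X: miss, frames (B S L X)
C: miss, evict B, frames (S L X C)
X: hit
V: miss, evict S, frames (L X C V)
K: miss, evict L, frames (X C V K)
X: hit
G: miss, evict X, frames (C V K G)
X: miss, evict C, frames (V K G X)
G: hit
C: miss, evict V, frames (K G X C)
V: miss, evict K, frames (G X C V)
G: hit
V: hit
C: hit

{C, G, V, X}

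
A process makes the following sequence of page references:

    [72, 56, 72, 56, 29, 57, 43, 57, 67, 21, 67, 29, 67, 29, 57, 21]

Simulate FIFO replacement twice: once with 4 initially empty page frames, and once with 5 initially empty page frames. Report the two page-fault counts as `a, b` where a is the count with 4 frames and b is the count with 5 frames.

4 frames: F F . . F F F . F F . F . . F . → 9 faults.
5 frames: F F . . F F F . F F . . . . . . → 7 faults.
7 < 9: adding a frame reduced faults, as is typical.

9, 7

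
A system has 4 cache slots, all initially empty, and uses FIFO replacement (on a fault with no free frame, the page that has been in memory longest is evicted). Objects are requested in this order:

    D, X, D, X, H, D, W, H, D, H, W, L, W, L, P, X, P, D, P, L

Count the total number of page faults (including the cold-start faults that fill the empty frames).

8

D → miss, frames (D)
X → miss, frames (D X)
D → hit
X → hit
H → miss, frames (D X H)
D → hit
W → miss, frames (D X H W)
H → hit
D → hit
H → hit
W → hit
L → miss, evict D, frames (X H W L)
W → hit
L → hit
P → miss, evict X, frames (H W L P)
X → miss, evict H, frames (W L P X)
P → hit
D → miss, evict W, frames (L P X D)
P → hit
L → hit
Page faults: 8.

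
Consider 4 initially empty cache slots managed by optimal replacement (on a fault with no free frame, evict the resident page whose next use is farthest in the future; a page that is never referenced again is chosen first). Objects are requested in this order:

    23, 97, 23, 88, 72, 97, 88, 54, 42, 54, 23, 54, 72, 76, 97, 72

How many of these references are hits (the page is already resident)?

8

23 → miss, frames [23]
97 → miss, frames [23, 97]
23 → hit
88 → miss, frames [23, 97, 88]
72 → miss, frames [23, 97, 88, 72]
97 → hit
88 → hit
54 → miss, evict 88, frames [23, 97, 72, 54]
42 → miss, evict 97, frames [23, 72, 54, 42]
54 → hit
23 → hit
54 → hit
72 → hit
76 → miss, evict 42, frames [23, 72, 54, 76]
97 → miss, evict 76, frames [23, 72, 54, 97]
72 → hit
Hits: 8.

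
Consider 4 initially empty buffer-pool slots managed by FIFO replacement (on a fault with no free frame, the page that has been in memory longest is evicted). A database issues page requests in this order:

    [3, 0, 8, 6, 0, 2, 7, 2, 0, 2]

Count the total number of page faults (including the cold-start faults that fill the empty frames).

7

3 -> fault, frames (3)
0 -> fault, frames (3 0)
8 -> fault, frames (3 0 8)
6 -> fault, frames (3 0 8 6)
0 -> hit
2 -> fault, evict 3, frames (0 8 6 2)
7 -> fault, evict 0, frames (8 6 2 7)
2 -> hit
0 -> fault, evict 8, frames (6 2 7 0)
2 -> hit
Page faults: 7.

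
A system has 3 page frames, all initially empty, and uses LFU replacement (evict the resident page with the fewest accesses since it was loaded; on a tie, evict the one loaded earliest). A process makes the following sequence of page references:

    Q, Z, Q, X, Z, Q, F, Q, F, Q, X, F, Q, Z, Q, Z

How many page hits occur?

Q → fault, frames [Q]
Z → fault, frames [Q, Z]
Q → hit
X → fault, frames [Q, Z, X]
Z → hit
Q → hit
F → fault, evict X, frames [Q, Z, F]
Q → hit
F → hit
Q → hit
X → fault, evict Z, frames [Q, F, X]
F → hit
Q → hit
Z → fault, evict X, frames [Q, F, Z]
Q → hit
Z → hit
Hits: 10.

10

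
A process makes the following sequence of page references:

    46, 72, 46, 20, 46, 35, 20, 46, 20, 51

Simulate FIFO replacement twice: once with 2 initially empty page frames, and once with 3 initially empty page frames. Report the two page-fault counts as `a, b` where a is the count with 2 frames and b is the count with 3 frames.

2 frames: F F . F F F F F . F → 8 faults.
3 frames: F F . F . F . F . F → 6 faults.
6 < 8: adding a frame reduced faults, as is typical.

8, 6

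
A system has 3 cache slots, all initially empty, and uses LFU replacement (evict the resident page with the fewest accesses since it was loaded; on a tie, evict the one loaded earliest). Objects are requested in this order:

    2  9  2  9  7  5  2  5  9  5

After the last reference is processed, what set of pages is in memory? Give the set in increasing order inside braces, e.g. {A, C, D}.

2 → fault, frames [2]
9 → fault, frames [2, 9]
2 → hit
9 → hit
7 → fault, frames [2, 9, 7]
5 → fault, evict 7, frames [2, 9, 5]
2 → hit
5 → hit
9 → hit
5 → hit

{2, 5, 9}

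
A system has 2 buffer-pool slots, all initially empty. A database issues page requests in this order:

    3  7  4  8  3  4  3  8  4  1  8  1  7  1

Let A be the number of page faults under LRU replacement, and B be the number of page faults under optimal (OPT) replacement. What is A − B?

3

Under LRU: F F F F F F . F F F F . F . → 11 faults.
Under OPT: F F F F . F . F . F . . F . → 8 faults.
A − B = 11 − 8 = 3.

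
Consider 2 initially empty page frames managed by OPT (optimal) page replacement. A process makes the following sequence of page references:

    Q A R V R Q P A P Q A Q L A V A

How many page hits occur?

6

Q → fault, frames [Q]
A → fault, frames [Q, A]
R → fault, evict A, frames [Q, R]
V → fault, evict Q, frames [R, V]
R → hit
Q → fault, evict R, frames [V, Q]
P → fault, evict V, frames [Q, P]
A → fault, evict Q, frames [P, A]
P → hit
Q → fault, evict P, frames [A, Q]
A → hit
Q → hit
L → fault, evict Q, frames [A, L]
A → hit
V → fault, evict L, frames [A, V]
A → hit
Hits: 6.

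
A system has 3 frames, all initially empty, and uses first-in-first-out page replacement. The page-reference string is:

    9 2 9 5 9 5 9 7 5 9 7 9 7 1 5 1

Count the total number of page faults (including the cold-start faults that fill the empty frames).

7

9 → miss, frames [9]
2 → miss, frames [9, 2]
9 → hit
5 → miss, frames [9, 2, 5]
9 → hit
5 → hit
9 → hit
7 → miss, evict 9, frames [2, 5, 7]
5 → hit
9 → miss, evict 2, frames [5, 7, 9]
7 → hit
9 → hit
7 → hit
1 → miss, evict 5, frames [7, 9, 1]
5 → miss, evict 7, frames [9, 1, 5]
1 → hit
Page faults: 7.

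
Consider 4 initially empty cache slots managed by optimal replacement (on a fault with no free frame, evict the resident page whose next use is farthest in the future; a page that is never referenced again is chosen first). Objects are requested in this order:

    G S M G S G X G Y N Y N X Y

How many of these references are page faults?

G: fault, frames {G}
S: fault, frames {G,S}
M: fault, frames {G,S,M}
G: hit
S: hit
G: hit
X: fault, frames {G,S,M,X}
G: hit
Y: fault, evict M, frames {G,S,X,Y}
N: fault, evict S, frames {G,X,Y,N}
Y: hit
N: hit
X: hit
Y: hit
Page faults: 6.

6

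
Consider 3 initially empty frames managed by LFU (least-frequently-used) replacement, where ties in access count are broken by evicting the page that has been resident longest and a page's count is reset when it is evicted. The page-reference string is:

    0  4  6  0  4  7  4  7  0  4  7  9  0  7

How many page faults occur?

6

0: fault, frames {0}
4: fault, frames {0,4}
6: fault, frames {0,4,6}
0: hit
4: hit
7: fault, evict 6, frames {0,4,7}
4: hit
7: hit
0: hit
4: hit
7: hit
9: fault, evict 0, frames {4,7,9}
0: fault, evict 9, frames {4,7,0}
7: hit
Page faults: 6.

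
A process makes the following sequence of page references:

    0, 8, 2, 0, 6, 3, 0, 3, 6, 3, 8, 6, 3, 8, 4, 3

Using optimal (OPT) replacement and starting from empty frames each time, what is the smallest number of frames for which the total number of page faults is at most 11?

2

f=1: 16 faults
f=2: 9 faults
f=3: 7 faults
f=4: 6 faults
f=5: 6 faults
f=6: 6 faults
Smallest f with faults ≤ 11 is 2.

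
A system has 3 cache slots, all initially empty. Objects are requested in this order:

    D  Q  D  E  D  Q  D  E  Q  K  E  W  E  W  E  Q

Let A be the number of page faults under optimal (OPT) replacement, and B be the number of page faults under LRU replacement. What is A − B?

Under OPT: F F . F . . . . . F . F . . . . → 5 faults.
Under LRU: F F . F . . . . . F . F . . . F → 6 faults.
A − B = 5 − 6 = -1.

-1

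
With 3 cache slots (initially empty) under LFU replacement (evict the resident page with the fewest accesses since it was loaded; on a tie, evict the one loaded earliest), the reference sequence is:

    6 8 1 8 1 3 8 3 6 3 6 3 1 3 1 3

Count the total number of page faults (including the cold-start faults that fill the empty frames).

6

6: miss, frames [6]
8: miss, frames [6, 8]
1: miss, frames [6, 8, 1]
8: hit
1: hit
3: miss, evict 6, frames [8, 1, 3]
8: hit
3: hit
6: miss, evict 1, frames [8, 3, 6]
3: hit
6: hit
3: hit
1: miss, evict 6, frames [8, 3, 1]
3: hit
1: hit
3: hit
Page faults: 6.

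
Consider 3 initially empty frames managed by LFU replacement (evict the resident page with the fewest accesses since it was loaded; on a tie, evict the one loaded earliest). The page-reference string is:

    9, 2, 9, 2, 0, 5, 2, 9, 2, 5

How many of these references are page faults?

4

9 -> miss, frames [9]
2 -> miss, frames [9, 2]
9 -> hit
2 -> hit
0 -> miss, frames [9, 2, 0]
5 -> miss, evict 0, frames [9, 2, 5]
2 -> hit
9 -> hit
2 -> hit
5 -> hit
Page faults: 4.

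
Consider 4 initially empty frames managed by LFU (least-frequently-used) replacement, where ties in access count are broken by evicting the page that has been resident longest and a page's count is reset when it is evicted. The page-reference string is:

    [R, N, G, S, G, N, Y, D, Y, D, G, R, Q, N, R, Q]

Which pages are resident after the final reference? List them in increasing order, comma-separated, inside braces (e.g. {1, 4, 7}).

R → miss, frames (R)
N → miss, frames (R N)
G → miss, frames (R N G)
S → miss, frames (R N G S)
G → hit
N → hit
Y → miss, evict R, frames (N G S Y)
D → miss, evict S, frames (N G Y D)
Y → hit
D → hit
G → hit
R → miss, evict N, frames (G Y D R)
Q → miss, evict R, frames (G Y D Q)
N → miss, evict Q, frames (G Y D N)
R → miss, evict N, frames (G Y D R)
Q → miss, evict R, frames (G Y D Q)

{D, G, Q, Y}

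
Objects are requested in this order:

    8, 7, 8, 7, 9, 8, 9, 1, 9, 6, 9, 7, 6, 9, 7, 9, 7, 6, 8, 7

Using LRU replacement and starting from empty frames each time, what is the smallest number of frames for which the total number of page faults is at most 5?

5

f=1: 20 faults
f=2: 13 faults
f=3: 7 faults
f=4: 7 faults
f=5: 5 faults
Smallest f with faults ≤ 5 is 5.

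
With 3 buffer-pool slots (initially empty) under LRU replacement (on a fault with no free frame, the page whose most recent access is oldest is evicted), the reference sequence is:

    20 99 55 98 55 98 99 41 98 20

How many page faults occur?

6

20 → miss, frames (20)
99 → miss, frames (20 99)
55 → miss, frames (20 99 55)
98 → miss, evict 20, frames (99 55 98)
55 → hit
98 → hit
99 → hit
41 → miss, evict 55, frames (98 99 41)
98 → hit
20 → miss, evict 99, frames (41 98 20)
Page faults: 6.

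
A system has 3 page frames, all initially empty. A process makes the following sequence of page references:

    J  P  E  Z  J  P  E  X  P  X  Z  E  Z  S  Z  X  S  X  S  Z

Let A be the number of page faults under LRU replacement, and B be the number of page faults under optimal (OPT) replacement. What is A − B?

Under LRU: F F F F F F F F . . F F . F . F . . . . → 12 faults.
Under OPT: F F F F . . F F . . . F . F . . . . . . → 8 faults.
A − B = 12 − 8 = 4.

4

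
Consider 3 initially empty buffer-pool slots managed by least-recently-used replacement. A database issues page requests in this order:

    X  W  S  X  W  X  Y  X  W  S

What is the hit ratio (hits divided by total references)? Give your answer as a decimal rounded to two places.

0.50

X -> fault, frames [X]
W -> fault, frames [X, W]
S -> fault, frames [X, W, S]
X -> hit
W -> hit
X -> hit
Y -> fault, evict S, frames [W, X, Y]
X -> hit
W -> hit
S -> fault, evict Y, frames [X, W, S]
Hits: 5 of 10 references → 5/10 = 0.5000.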